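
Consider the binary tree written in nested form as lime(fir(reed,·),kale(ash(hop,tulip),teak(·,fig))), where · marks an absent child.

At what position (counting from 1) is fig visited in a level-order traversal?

Level-order visits nodes level by level from the root, left to right within each level.
Level 0: lime
Level 1: fir, kale
Level 2: reed, ash, teak
Level 3: hop, tulip, fig
Full level-order sequence: lime, fir, kale, reed, ash, teak, hop, tulip, fig.

9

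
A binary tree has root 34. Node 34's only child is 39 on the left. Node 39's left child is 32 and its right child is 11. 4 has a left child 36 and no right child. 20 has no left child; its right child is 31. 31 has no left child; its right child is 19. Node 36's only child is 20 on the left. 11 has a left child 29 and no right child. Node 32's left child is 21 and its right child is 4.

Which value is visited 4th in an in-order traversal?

In-order visits the left subtree, then the node, then the right subtree.
At 34: go left to 39.
  At 39: go left to 32.
    At 32: go left to 21.
      21 is a leaf — visit 21.
    Visit 32.
    At 32: go right to 4.
      At 4: go left to 36.
        At 36: go left to 20.
          At 20: no left child.
          Visit 20.
          At 20: go right to 31.
            At 31: no left child.
            Visit 31.
            At 31: go right to 19.
              19 is a leaf — visit 19.
        Visit 36.
        At 36: no right child.
      Visit 4.
      At 4: no right child.
  Visit 39.
  At 39: go right to 11.
    At 11: go left to 29.
      29 is a leaf — visit 29.
    Visit 11.
    At 11: no right child.
Visit 34.
At 34: no right child.
Full in-order sequence: 21, 32, 20, 31, 19, 36, 4, 39, 29, 11, 34.

31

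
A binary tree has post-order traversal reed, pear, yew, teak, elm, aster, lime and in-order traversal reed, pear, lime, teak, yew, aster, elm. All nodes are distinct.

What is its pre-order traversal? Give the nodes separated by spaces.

lime pear reed aster teak yew elm

The last element of post-order is the root; it splits in-order into left and right subtrees.
Root lime: left subtree has 2 nodes {reed, pear}, right has 4 {teak, yew, aster, elm}.
  Root pear: left subtree has 1 node {reed}, right has 0 { }.
  Root aster: left subtree has 2 nodes {teak, yew}, right has 1 {elm}.
    Root teak: left subtree has 0 nodes { }, right has 1 {yew}.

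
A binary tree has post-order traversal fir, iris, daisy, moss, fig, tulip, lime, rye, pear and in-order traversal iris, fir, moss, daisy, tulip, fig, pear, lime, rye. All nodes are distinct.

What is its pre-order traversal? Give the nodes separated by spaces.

The last element of post-order is the root; it splits in-order into left and right subtrees.
Root pear: left subtree has 6 nodes {iris, fir, moss, daisy, tulip, fig}, right has 2 {lime, rye}.
  Root tulip: left subtree has 4 nodes {iris, fir, moss, daisy}, right has 1 {fig}.
    Root moss: left subtree has 2 nodes {iris, fir}, right has 1 {daisy}.
      Root iris: left subtree has 0 nodes { }, right has 1 {fir}.
  Root rye: left subtree has 1 node {lime}, right has 0 { }.

pear tulip moss iris fir daisy fig rye lime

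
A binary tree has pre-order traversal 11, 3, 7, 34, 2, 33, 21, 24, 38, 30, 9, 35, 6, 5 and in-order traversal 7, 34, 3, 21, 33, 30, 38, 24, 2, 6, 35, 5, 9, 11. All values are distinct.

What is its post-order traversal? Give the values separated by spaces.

34 7 21 30 38 24 33 6 5 35 9 2 3 11

The first element of pre-order is the root; it splits in-order into left and right subtrees.
Root 11: left subtree has 13 nodes {7, 34, 3, 21, 33, 30, 38, 24, 2, 6, 35, 5, 9}, right has 0 { }.
  Root 3: left subtree has 2 nodes {7, 34}, right has 10 {21, 33, 30, 38, 24, 2, 6, 35, 5, 9}.
    Root 7: left subtree has 0 nodes { }, right has 1 {34}.
    Root 2: left subtree has 5 nodes {21, 33, 30, 38, 24}, right has 4 {6, 35, 5, 9}.
      Root 33: left subtree has 1 node {21}, right has 3 {30, 38, 24}.
        Root 24: left subtree has 2 nodes {30, 38}, right has 0 { }.
          Root 38: left subtree has 1 node {30}, right has 0 { }.
      Root 9: left subtree has 3 nodes {6, 35, 5}, right has 0 { }.
        Root 35: left subtree has 1 node {6}, right has 1 {5}.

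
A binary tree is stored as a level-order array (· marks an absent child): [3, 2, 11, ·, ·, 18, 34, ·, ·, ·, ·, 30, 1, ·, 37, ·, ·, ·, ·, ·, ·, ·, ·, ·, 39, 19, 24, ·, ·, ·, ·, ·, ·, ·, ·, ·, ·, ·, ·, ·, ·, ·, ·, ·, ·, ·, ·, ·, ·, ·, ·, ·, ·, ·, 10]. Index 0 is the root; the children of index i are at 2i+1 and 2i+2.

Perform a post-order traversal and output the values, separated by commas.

2, 39, 30, 19, 10, 24, 1, 18, 37, 34, 11, 3

Post-order visits the left subtree, then the right subtree, then the node.
At 3: go left to 2.
  2 is a leaf — visit 2.
At 3: go right to 11.
  At 11: go left to 18.
    At 18: go left to 30.
      At 30: no left child.
      At 30: go right to 39.
        39 is a leaf — visit 39.
      Visit 30.
    At 18: go right to 1.
      At 1: go left to 19.
        19 is a leaf — visit 19.
      At 1: go right to 24.
        At 24: no left child.
        At 24: go right to 10.
          10 is a leaf — visit 10.
        Visit 24.
      Visit 1.
    Visit 18.
  At 11: go right to 34.
    At 34: no left child.
    At 34: go right to 37.
      37 is a leaf — visit 37.
    Visit 34.
  Visit 11.
Visit 3.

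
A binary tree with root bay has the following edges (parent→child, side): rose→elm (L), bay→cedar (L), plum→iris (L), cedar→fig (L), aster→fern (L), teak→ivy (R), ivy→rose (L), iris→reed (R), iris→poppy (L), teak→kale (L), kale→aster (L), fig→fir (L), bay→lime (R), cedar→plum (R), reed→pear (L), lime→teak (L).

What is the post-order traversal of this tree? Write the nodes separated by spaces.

fir fig poppy pear reed iris plum cedar fern aster kale elm rose ivy teak lime bay

Post-order visits the left subtree, then the right subtree, then the node.
At bay: go left to cedar.
  At cedar: go left to fig.
    At fig: go left to fir.
      fir is a leaf — visit fir.
    At fig: no right child.
    Visit fig.
  At cedar: go right to plum.
    At plum: go left to iris.
      At iris: go left to poppy.
        poppy is a leaf — visit poppy.
      At iris: go right to reed.
        At reed: go left to pear.
          pear is a leaf — visit pear.
        At reed: no right child.
        Visit reed.
      Visit iris.
    At plum: no right child.
    Visit plum.
  Visit cedar.
At bay: go right to lime.
  At lime: go left to teak.
    At teak: go left to kale.
      At kale: go left to aster.
        At aster: go left to fern.
          fern is a leaf — visit fern.
        At aster: no right child.
        Visit aster.
      At kale: no right child.
      Visit kale.
    At teak: go right to ivy.
      At ivy: go left to rose.
        At rose: go left to elm.
          elm is a leaf — visit elm.
        At rose: no right child.
        Visit rose.
      At ivy: no right child.
      Visit ivy.
    Visit teak.
  At lime: no right child.
  Visit lime.
Visit bay.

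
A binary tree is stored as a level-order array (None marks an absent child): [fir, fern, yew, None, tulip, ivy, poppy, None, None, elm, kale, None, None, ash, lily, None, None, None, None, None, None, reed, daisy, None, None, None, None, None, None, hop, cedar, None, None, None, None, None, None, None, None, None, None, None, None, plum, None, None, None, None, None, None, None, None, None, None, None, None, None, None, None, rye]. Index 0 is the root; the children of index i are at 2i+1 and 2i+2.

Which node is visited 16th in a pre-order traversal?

cedar

Pre-order visits the node, then its left subtree, then its right subtree.
Visit fir.
At fir: go left to fern.
  Visit fern.
  At fern: no left child.
  At fern: go right to tulip.
    Visit tulip.
    At tulip: go left to elm.
      elm is a leaf — visit elm.
    At tulip: go right to kale.
      Visit kale.
      At kale: go left to reed.
        Visit reed.
        At reed: go left to plum.
          plum is a leaf — visit plum.
        At reed: no right child.
      At kale: go right to daisy.
        daisy is a leaf — visit daisy.
At fir: go right to yew.
  Visit yew.
  At yew: go left to ivy.
    ivy is a leaf — visit ivy.
  At yew: go right to poppy.
    Visit poppy.
    At poppy: go left to ash.
      ash is a leaf — visit ash.
    At poppy: go right to lily.
      Visit lily.
      At lily: go left to hop.
        Visit hop.
        At hop: go left to rye.
          rye is a leaf — visit rye.
        At hop: no right child.
      At lily: go right to cedar.
        cedar is a leaf — visit cedar.
Full pre-order sequence: fir, fern, tulip, elm, kale, reed, plum, daisy, yew, ivy, poppy, ash, lily, hop, rye, cedar.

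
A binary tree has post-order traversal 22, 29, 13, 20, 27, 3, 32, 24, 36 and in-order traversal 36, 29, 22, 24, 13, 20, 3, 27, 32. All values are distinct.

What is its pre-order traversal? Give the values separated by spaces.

The last element of post-order is the root; it splits in-order into left and right subtrees.
Root 36: left subtree has 0 nodes { }, right has 8 {29, 22, 24, 13, 20, 3, 27, 32}.
  Root 24: left subtree has 2 nodes {29, 22}, right has 5 {13, 20, 3, 27, 32}.
    Root 29: left subtree has 0 nodes { }, right has 1 {22}.
    Root 32: left subtree has 4 nodes {13, 20, 3, 27}, right has 0 { }.
      Root 3: left subtree has 2 nodes {13, 20}, right has 1 {27}.
        Root 20: left subtree has 1 node {13}, right has 0 { }.

36 24 29 22 32 3 20 13 27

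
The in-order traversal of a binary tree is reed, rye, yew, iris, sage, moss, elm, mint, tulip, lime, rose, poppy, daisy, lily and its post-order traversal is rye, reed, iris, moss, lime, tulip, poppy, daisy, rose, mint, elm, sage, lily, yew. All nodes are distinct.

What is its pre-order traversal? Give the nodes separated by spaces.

yew reed rye lily sage iris elm moss mint rose tulip lime daisy poppy

The last element of post-order is the root; it splits in-order into left and right subtrees.
Root yew: left subtree has 2 nodes {reed, rye}, right has 11 {iris, sage, moss, elm, mint, tulip, lime, rose, poppy, daisy, lily}.
  Root reed: left subtree has 0 nodes { }, right has 1 {rye}.
  Root lily: left subtree has 10 nodes {iris, sage, moss, elm, mint, tulip, lime, rose, poppy, daisy}, right has 0 { }.
    Root sage: left subtree has 1 node {iris}, right has 8 {moss, elm, mint, tulip, lime, rose, poppy, daisy}.
      Root elm: left subtree has 1 node {moss}, right has 6 {mint, tulip, lime, rose, poppy, daisy}.
        Root mint: left subtree has 0 nodes { }, right has 5 {tulip, lime, rose, poppy, daisy}.
          Root rose: left subtree has 2 nodes {tulip, lime}, right has 2 {poppy, daisy}.
            Root tulip: left subtree has 0 nodes { }, right has 1 {lime}.
            Root daisy: left subtree has 1 node {poppy}, right has 0 { }.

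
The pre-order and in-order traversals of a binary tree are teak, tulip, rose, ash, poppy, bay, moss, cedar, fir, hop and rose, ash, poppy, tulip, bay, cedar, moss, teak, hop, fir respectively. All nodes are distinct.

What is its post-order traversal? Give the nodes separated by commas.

The first element of pre-order is the root; it splits in-order into left and right subtrees.
Root teak: left subtree has 7 nodes {rose, ash, poppy, tulip, bay, cedar, moss}, right has 2 {hop, fir}.
  Root tulip: left subtree has 3 nodes {rose, ash, poppy}, right has 3 {bay, cedar, moss}.
    Root rose: left subtree has 0 nodes { }, right has 2 {ash, poppy}.
      Root ash: left subtree has 0 nodes { }, right has 1 {poppy}.
    Root bay: left subtree has 0 nodes { }, right has 2 {cedar, moss}.
      Root moss: left subtree has 1 node {cedar}, right has 0 { }.
  Root fir: left subtree has 1 node {hop}, right has 0 { }.

poppy, ash, rose, cedar, moss, bay, tulip, hop, fir, teak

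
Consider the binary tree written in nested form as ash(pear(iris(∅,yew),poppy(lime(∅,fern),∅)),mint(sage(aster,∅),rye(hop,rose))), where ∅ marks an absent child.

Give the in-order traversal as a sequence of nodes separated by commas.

iris, yew, pear, lime, fern, poppy, ash, aster, sage, mint, hop, rye, rose

In-order visits the left subtree, then the node, then the right subtree.
At ash: go left to pear.
  At pear: go left to iris.
    At iris: no left child.
    Visit iris.
    At iris: go right to yew.
      yew is a leaf — visit yew.
  Visit pear.
  At pear: go right to poppy.
    At poppy: go left to lime.
      At lime: no left child.
      Visit lime.
      At lime: go right to fern.
        fern is a leaf — visit fern.
    Visit poppy.
    At poppy: no right child.
Visit ash.
At ash: go right to mint.
  At mint: go left to sage.
    At sage: go left to aster.
      aster is a leaf — visit aster.
    Visit sage.
    At sage: no right child.
  Visit mint.
  At mint: go right to rye.
    At rye: go left to hop.
      hop is a leaf — visit hop.
    Visit rye.
    At rye: go right to rose.
      rose is a leaf — visit rose.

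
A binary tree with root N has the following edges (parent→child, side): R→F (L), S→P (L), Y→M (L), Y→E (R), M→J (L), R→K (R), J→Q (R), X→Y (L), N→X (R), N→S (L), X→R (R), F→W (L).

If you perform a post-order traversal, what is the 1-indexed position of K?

10

Post-order visits the left subtree, then the right subtree, then the node.
At N: go left to S.
  At S: go left to P.
    P is a leaf — visit P.
  At S: no right child.
  Visit S.
At N: go right to X.
  At X: go left to Y.
    At Y: go left to M.
      At M: go left to J.
        At J: no left child.
        At J: go right to Q.
          Q is a leaf — visit Q.
        Visit J.
      At M: no right child.
      Visit M.
    At Y: go right to E.
      E is a leaf — visit E.
    Visit Y.
  At X: go right to R.
    At R: go left to F.
      At F: go left to W.
        W is a leaf — visit W.
      At F: no right child.
      Visit F.
    At R: go right to K.
      K is a leaf — visit K.
    Visit R.
  Visit X.
Visit N.
Full post-order sequence: P, S, Q, J, M, E, Y, W, F, K, R, X, N.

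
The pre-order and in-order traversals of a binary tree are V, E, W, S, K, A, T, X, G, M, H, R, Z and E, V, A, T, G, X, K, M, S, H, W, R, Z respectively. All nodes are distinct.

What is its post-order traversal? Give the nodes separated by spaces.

E G X T A M K H S Z R W V

The first element of pre-order is the root; it splits in-order into left and right subtrees.
Root V: left subtree has 1 node {E}, right has 11 {A, T, G, X, K, M, S, H, W, R, Z}.
  Root W: left subtree has 8 nodes {A, T, G, X, K, M, S, H}, right has 2 {R, Z}.
    Root S: left subtree has 6 nodes {A, T, G, X, K, M}, right has 1 {H}.
      Root K: left subtree has 4 nodes {A, T, G, X}, right has 1 {M}.
        Root A: left subtree has 0 nodes { }, right has 3 {T, G, X}.
          Root T: left subtree has 0 nodes { }, right has 2 {G, X}.
            Root X: left subtree has 1 node {G}, right has 0 { }.
    Root R: left subtree has 0 nodes { }, right has 1 {Z}.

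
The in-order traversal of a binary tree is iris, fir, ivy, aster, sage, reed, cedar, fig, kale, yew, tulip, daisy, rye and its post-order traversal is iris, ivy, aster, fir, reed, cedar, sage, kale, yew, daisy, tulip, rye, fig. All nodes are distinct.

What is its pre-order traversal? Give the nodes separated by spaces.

fig sage fir iris aster ivy cedar reed rye tulip yew kale daisy

The last element of post-order is the root; it splits in-order into left and right subtrees.
Root fig: left subtree has 7 nodes {iris, fir, ivy, aster, sage, reed, cedar}, right has 5 {kale, yew, tulip, daisy, rye}.
  Root sage: left subtree has 4 nodes {iris, fir, ivy, aster}, right has 2 {reed, cedar}.
    Root fir: left subtree has 1 node {iris}, right has 2 {ivy, aster}.
      Root aster: left subtree has 1 node {ivy}, right has 0 { }.
    Root cedar: left subtree has 1 node {reed}, right has 0 { }.
  Root rye: left subtree has 4 nodes {kale, yew, tulip, daisy}, right has 0 { }.
    Root tulip: left subtree has 2 nodes {kale, yew}, right has 1 {daisy}.
      Root yew: left subtree has 1 node {kale}, right has 0 { }.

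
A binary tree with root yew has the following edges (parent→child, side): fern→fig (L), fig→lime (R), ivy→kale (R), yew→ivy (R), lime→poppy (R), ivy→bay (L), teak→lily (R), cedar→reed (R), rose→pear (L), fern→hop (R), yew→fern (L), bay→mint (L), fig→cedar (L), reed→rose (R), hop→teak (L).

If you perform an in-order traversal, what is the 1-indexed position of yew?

12

In-order visits the left subtree, then the node, then the right subtree.
At yew: go left to fern.
  At fern: go left to fig.
    At fig: go left to cedar.
      At cedar: no left child.
      Visit cedar.
      At cedar: go right to reed.
        At reed: no left child.
        Visit reed.
        At reed: go right to rose.
          At rose: go left to pear.
            pear is a leaf — visit pear.
          Visit rose.
          At rose: no right child.
    Visit fig.
    At fig: go right to lime.
      At lime: no left child.
      Visit lime.
      At lime: go right to poppy.
        poppy is a leaf — visit poppy.
  Visit fern.
  At fern: go right to hop.
    At hop: go left to teak.
      At teak: no left child.
      Visit teak.
      At teak: go right to lily.
        lily is a leaf — visit lily.
    Visit hop.
    At hop: no right child.
Visit yew.
At yew: go right to ivy.
  At ivy: go left to bay.
    At bay: go left to mint.
      mint is a leaf — visit mint.
    Visit bay.
    At bay: no right child.
  Visit ivy.
  At ivy: go right to kale.
    kale is a leaf — visit kale.
Full in-order sequence: cedar, reed, pear, rose, fig, lime, poppy, fern, teak, lily, hop, yew, mint, bay, ivy, kale.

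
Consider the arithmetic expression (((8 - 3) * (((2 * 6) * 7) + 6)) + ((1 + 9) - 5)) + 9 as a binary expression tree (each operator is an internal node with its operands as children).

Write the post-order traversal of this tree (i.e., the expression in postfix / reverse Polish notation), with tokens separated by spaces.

Post-order on an expression tree gives postfix notation: for each operator, emit left operand, right operand, then the operator.

8 3 - 2 6 * 7 * 6 + * 1 9 + 5 - + 9 +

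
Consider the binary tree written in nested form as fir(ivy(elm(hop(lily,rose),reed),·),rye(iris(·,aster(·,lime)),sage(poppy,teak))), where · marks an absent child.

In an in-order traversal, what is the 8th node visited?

In-order visits the left subtree, then the node, then the right subtree.
At fir: go left to ivy.
  At ivy: go left to elm.
    At elm: go left to hop.
      At hop: go left to lily.
        lily is a leaf — visit lily.
      Visit hop.
      At hop: go right to rose.
        rose is a leaf — visit rose.
    Visit elm.
    At elm: go right to reed.
      reed is a leaf — visit reed.
  Visit ivy.
  At ivy: no right child.
Visit fir.
At fir: go right to rye.
  At rye: go left to iris.
    At iris: no left child.
    Visit iris.
    At iris: go right to aster.
      At aster: no left child.
      Visit aster.
      At aster: go right to lime.
        lime is a leaf — visit lime.
  Visit rye.
  At rye: go right to sage.
    At sage: go left to poppy.
      poppy is a leaf — visit poppy.
    Visit sage.
    At sage: go right to teak.
      teak is a leaf — visit teak.
Full in-order sequence: lily, hop, rose, elm, reed, ivy, fir, iris, aster, lime, rye, poppy, sage, teak.

iris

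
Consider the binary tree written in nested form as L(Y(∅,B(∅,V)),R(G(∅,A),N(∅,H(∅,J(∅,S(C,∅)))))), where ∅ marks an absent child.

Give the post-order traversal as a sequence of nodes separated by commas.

Post-order visits the left subtree, then the right subtree, then the node.
At L: go left to Y.
  At Y: no left child.
  At Y: go right to B.
    At B: no left child.
    At B: go right to V.
      V is a leaf — visit V.
    Visit B.
  Visit Y.
At L: go right to R.
  At R: go left to G.
    At G: no left child.
    At G: go right to A.
      A is a leaf — visit A.
    Visit G.
  At R: go right to N.
    At N: no left child.
    At N: go right to H.
      At H: no left child.
      At H: go right to J.
        At J: no left child.
        At J: go right to S.
          At S: go left to C.
            C is a leaf — visit C.
          At S: no right child.
          Visit S.
        Visit J.
      Visit H.
    Visit N.
  Visit R.
Visit L.

V, B, Y, A, G, C, S, J, H, N, R, L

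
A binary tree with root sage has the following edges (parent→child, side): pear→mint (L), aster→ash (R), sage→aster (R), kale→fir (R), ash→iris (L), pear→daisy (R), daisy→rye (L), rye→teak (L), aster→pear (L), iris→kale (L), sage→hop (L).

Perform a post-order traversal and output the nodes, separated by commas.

Post-order visits the left subtree, then the right subtree, then the node.
At sage: go left to hop.
  hop is a leaf — visit hop.
At sage: go right to aster.
  At aster: go left to pear.
    At pear: go left to mint.
      mint is a leaf — visit mint.
    At pear: go right to daisy.
      At daisy: go left to rye.
        At rye: go left to teak.
          teak is a leaf — visit teak.
        At rye: no right child.
        Visit rye.
      At daisy: no right child.
      Visit daisy.
    Visit pear.
  At aster: go right to ash.
    At ash: go left to iris.
      At iris: go left to kale.
        At kale: no left child.
        At kale: go right to fir.
          fir is a leaf — visit fir.
        Visit kale.
      At iris: no right child.
      Visit iris.
    At ash: no right child.
    Visit ash.
  Visit aster.
Visit sage.

hop, mint, teak, rye, daisy, pear, fir, kale, iris, ash, aster, sage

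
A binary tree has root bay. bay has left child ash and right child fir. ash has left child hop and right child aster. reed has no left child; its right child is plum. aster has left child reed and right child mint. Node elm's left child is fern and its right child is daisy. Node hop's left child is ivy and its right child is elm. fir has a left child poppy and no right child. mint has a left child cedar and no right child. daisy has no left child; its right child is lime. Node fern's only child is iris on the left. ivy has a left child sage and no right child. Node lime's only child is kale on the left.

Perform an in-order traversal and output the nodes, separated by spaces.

sage ivy hop iris fern elm daisy kale lime ash reed plum aster cedar mint bay poppy fir

In-order visits the left subtree, then the node, then the right subtree.
At bay: go left to ash.
  At ash: go left to hop.
    At hop: go left to ivy.
      At ivy: go left to sage.
        sage is a leaf — visit sage.
      Visit ivy.
      At ivy: no right child.
    Visit hop.
    At hop: go right to elm.
      At elm: go left to fern.
        At fern: go left to iris.
          iris is a leaf — visit iris.
        Visit fern.
        At fern: no right child.
      Visit elm.
      At elm: go right to daisy.
        At daisy: no left child.
        Visit daisy.
        At daisy: go right to lime.
          At lime: go left to kale.
            kale is a leaf — visit kale.
          Visit lime.
          At lime: no right child.
  Visit ash.
  At ash: go right to aster.
    At aster: go left to reed.
      At reed: no left child.
      Visit reed.
      At reed: go right to plum.
        plum is a leaf — visit plum.
    Visit aster.
    At aster: go right to mint.
      At mint: go left to cedar.
        cedar is a leaf — visit cedar.
      Visit mint.
      At mint: no right child.
Visit bay.
At bay: go right to fir.
  At fir: go left to poppy.
    poppy is a leaf — visit poppy.
  Visit fir.
  At fir: no right child.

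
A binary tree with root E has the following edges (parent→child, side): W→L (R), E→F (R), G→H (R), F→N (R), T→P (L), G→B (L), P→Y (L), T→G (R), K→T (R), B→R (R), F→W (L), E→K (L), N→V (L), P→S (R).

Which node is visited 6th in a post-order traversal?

H

Post-order visits the left subtree, then the right subtree, then the node.
At E: go left to K.
  At K: no left child.
  At K: go right to T.
    At T: go left to P.
      At P: go left to Y.
        Y is a leaf — visit Y.
      At P: go right to S.
        S is a leaf — visit S.
      Visit P.
    At T: go right to G.
      At G: go left to B.
        At B: no left child.
        At B: go right to R.
          R is a leaf — visit R.
        Visit B.
      At G: go right to H.
        H is a leaf — visit H.
      Visit G.
    Visit T.
  Visit K.
At E: go right to F.
  At F: go left to W.
    At W: no left child.
    At W: go right to L.
      L is a leaf — visit L.
    Visit W.
  At F: go right to N.
    At N: go left to V.
      V is a leaf — visit V.
    At N: no right child.
    Visit N.
  Visit F.
Visit E.
Full post-order sequence: Y, S, P, R, B, H, G, T, K, L, W, V, N, F, E.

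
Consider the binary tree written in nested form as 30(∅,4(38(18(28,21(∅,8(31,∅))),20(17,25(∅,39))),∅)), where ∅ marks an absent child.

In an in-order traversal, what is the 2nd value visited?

28

In-order visits the left subtree, then the node, then the right subtree.
At 30: no left child.
Visit 30.
At 30: go right to 4.
  At 4: go left to 38.
    At 38: go left to 18.
      At 18: go left to 28.
        28 is a leaf — visit 28.
      Visit 18.
      At 18: go right to 21.
        At 21: no left child.
        Visit 21.
        At 21: go right to 8.
          At 8: go left to 31.
            31 is a leaf — visit 31.
          Visit 8.
          At 8: no right child.
    Visit 38.
    At 38: go right to 20.
      At 20: go left to 17.
        17 is a leaf — visit 17.
      Visit 20.
      At 20: go right to 25.
        At 25: no left child.
        Visit 25.
        At 25: go right to 39.
          39 is a leaf — visit 39.
  Visit 4.
  At 4: no right child.
Full in-order sequence: 30, 28, 18, 21, 31, 8, 38, 17, 20, 25, 39, 4.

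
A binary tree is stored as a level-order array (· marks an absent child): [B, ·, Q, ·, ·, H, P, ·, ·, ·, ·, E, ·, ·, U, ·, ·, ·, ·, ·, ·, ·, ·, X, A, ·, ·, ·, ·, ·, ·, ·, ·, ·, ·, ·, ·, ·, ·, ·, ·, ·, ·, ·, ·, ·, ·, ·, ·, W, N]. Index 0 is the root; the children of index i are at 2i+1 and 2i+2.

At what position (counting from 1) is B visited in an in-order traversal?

1

In-order visits the left subtree, then the node, then the right subtree.
At B: no left child.
Visit B.
At B: go right to Q.
  At Q: go left to H.
    At H: go left to E.
      At E: go left to X.
        X is a leaf — visit X.
      Visit E.
      At E: go right to A.
        At A: go left to W.
          W is a leaf — visit W.
        Visit A.
        At A: go right to N.
          N is a leaf — visit N.
    Visit H.
    At H: no right child.
  Visit Q.
  At Q: go right to P.
    At P: no left child.
    Visit P.
    At P: go right to U.
      U is a leaf — visit U.
Full in-order sequence: B, X, E, W, A, N, H, Q, P, U.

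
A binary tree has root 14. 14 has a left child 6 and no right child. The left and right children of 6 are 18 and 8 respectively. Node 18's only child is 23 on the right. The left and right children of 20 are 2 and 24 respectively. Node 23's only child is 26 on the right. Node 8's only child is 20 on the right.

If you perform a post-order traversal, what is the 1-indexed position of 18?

3

Post-order visits the left subtree, then the right subtree, then the node.
At 14: go left to 6.
  At 6: go left to 18.
    At 18: no left child.
    At 18: go right to 23.
      At 23: no left child.
      At 23: go right to 26.
        26 is a leaf — visit 26.
      Visit 23.
    Visit 18.
  At 6: go right to 8.
    At 8: no left child.
    At 8: go right to 20.
      At 20: go left to 2.
        2 is a leaf — visit 2.
      At 20: go right to 24.
        24 is a leaf — visit 24.
      Visit 20.
    Visit 8.
  Visit 6.
At 14: no right child.
Visit 14.
Full post-order sequence: 26, 23, 18, 2, 24, 20, 8, 6, 14.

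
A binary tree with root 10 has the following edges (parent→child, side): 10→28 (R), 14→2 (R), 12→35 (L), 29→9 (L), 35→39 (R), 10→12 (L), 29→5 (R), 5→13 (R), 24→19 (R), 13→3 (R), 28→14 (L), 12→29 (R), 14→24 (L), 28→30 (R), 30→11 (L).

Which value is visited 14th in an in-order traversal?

In-order visits the left subtree, then the node, then the right subtree.
At 10: go left to 12.
  At 12: go left to 35.
    At 35: no left child.
    Visit 35.
    At 35: go right to 39.
      39 is a leaf — visit 39.
  Visit 12.
  At 12: go right to 29.
    At 29: go left to 9.
      9 is a leaf — visit 9.
    Visit 29.
    At 29: go right to 5.
      At 5: no left child.
      Visit 5.
      At 5: go right to 13.
        At 13: no left child.
        Visit 13.
        At 13: go right to 3.
          3 is a leaf — visit 3.
Visit 10.
At 10: go right to 28.
  At 28: go left to 14.
    At 14: go left to 24.
      At 24: no left child.
      Visit 24.
      At 24: go right to 19.
        19 is a leaf — visit 19.
    Visit 14.
    At 14: go right to 2.
      2 is a leaf — visit 2.
  Visit 28.
  At 28: go right to 30.
    At 30: go left to 11.
      11 is a leaf — visit 11.
    Visit 30.
    At 30: no right child.
Full in-order sequence: 35, 39, 12, 9, 29, 5, 13, 3, 10, 24, 19, 14, 2, 28, 11, 30.

28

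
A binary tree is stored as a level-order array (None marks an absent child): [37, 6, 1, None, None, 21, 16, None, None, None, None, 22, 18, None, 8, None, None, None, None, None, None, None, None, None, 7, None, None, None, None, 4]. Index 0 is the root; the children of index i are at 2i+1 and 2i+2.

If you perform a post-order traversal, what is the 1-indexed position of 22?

3

Post-order visits the left subtree, then the right subtree, then the node.
At 37: go left to 6.
  6 is a leaf — visit 6.
At 37: go right to 1.
  At 1: go left to 21.
    At 21: go left to 22.
      At 22: no left child.
      At 22: go right to 7.
        7 is a leaf — visit 7.
      Visit 22.
    At 21: go right to 18.
      18 is a leaf — visit 18.
    Visit 21.
  At 1: go right to 16.
    At 16: no left child.
    At 16: go right to 8.
      At 8: go left to 4.
        4 is a leaf — visit 4.
      At 8: no right child.
      Visit 8.
    Visit 16.
  Visit 1.
Visit 37.
Full post-order sequence: 6, 7, 22, 18, 21, 4, 8, 16, 1, 37.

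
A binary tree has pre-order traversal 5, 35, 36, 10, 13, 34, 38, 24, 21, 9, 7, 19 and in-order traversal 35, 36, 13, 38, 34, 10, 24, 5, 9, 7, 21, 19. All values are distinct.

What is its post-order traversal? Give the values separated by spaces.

The first element of pre-order is the root; it splits in-order into left and right subtrees.
Root 5: left subtree has 7 nodes {35, 36, 13, 38, 34, 10, 24}, right has 4 {9, 7, 21, 19}.
  Root 35: left subtree has 0 nodes { }, right has 6 {36, 13, 38, 34, 10, 24}.
    Root 36: left subtree has 0 nodes { }, right has 5 {13, 38, 34, 10, 24}.
      Root 10: left subtree has 3 nodes {13, 38, 34}, right has 1 {24}.
        Root 13: left subtree has 0 nodes { }, right has 2 {38, 34}.
          Root 34: left subtree has 1 node {38}, right has 0 { }.
  Root 21: left subtree has 2 nodes {9, 7}, right has 1 {19}.
    Root 9: left subtree has 0 nodes { }, right has 1 {7}.

38 34 13 24 10 36 35 7 9 19 21 5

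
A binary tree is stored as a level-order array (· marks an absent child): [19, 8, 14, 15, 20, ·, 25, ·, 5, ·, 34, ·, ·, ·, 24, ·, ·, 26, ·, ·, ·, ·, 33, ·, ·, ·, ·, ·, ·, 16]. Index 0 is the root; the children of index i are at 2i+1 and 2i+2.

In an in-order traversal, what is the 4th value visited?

8

In-order visits the left subtree, then the node, then the right subtree.
At 19: go left to 8.
  At 8: go left to 15.
    At 15: no left child.
    Visit 15.
    At 15: go right to 5.
      At 5: go left to 26.
        26 is a leaf — visit 26.
      Visit 5.
      At 5: no right child.
  Visit 8.
  At 8: go right to 20.
    At 20: no left child.
    Visit 20.
    At 20: go right to 34.
      At 34: no left child.
      Visit 34.
      At 34: go right to 33.
        33 is a leaf — visit 33.
Visit 19.
At 19: go right to 14.
  At 14: no left child.
  Visit 14.
  At 14: go right to 25.
    At 25: no left child.
    Visit 25.
    At 25: go right to 24.
      At 24: go left to 16.
        16 is a leaf — visit 16.
      Visit 24.
      At 24: no right child.
Full in-order sequence: 15, 26, 5, 8, 20, 34, 33, 19, 14, 25, 16, 24.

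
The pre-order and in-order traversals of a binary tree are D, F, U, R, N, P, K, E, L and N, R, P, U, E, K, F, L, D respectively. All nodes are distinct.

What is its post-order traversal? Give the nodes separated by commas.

N, P, R, E, K, U, L, F, D

The first element of pre-order is the root; it splits in-order into left and right subtrees.
Root D: left subtree has 8 nodes {N, R, P, U, E, K, F, L}, right has 0 { }.
  Root F: left subtree has 6 nodes {N, R, P, U, E, K}, right has 1 {L}.
    Root U: left subtree has 3 nodes {N, R, P}, right has 2 {E, K}.
      Root R: left subtree has 1 node {N}, right has 1 {P}.
      Root K: left subtree has 1 node {E}, right has 0 { }.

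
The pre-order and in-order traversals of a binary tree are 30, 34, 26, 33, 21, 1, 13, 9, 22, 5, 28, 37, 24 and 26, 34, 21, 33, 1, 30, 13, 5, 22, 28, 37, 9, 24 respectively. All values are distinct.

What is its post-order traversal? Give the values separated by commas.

26, 21, 1, 33, 34, 5, 37, 28, 22, 24, 9, 13, 30

The first element of pre-order is the root; it splits in-order into left and right subtrees.
Root 30: left subtree has 5 nodes {26, 34, 21, 33, 1}, right has 7 {13, 5, 22, 28, 37, 9, 24}.
  Root 34: left subtree has 1 node {26}, right has 3 {21, 33, 1}.
    Root 33: left subtree has 1 node {21}, right has 1 {1}.
  Root 13: left subtree has 0 nodes { }, right has 6 {5, 22, 28, 37, 9, 24}.
    Root 9: left subtree has 4 nodes {5, 22, 28, 37}, right has 1 {24}.
      Root 22: left subtree has 1 node {5}, right has 2 {28, 37}.
        Root 28: left subtree has 0 nodes { }, right has 1 {37}.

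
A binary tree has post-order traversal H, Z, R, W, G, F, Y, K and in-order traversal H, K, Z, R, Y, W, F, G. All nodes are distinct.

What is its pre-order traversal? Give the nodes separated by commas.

K, H, Y, R, Z, F, W, G

The last element of post-order is the root; it splits in-order into left and right subtrees.
Root K: left subtree has 1 node {H}, right has 6 {Z, R, Y, W, F, G}.
  Root Y: left subtree has 2 nodes {Z, R}, right has 3 {W, F, G}.
    Root R: left subtree has 1 node {Z}, right has 0 { }.
    Root F: left subtree has 1 node {W}, right has 1 {G}.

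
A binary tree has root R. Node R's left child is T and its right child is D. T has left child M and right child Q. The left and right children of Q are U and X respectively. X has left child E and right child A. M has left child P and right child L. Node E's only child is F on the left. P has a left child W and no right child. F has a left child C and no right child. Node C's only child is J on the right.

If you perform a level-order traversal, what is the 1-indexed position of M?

4

Level-order visits nodes level by level from the root, left to right within each level.
Level 0: R
Level 1: T, D
Level 2: M, Q
Level 3: P, L, U, X
Level 4: W, E, A
Level 5: F
Level 6: C
Level 7: J
Full level-order sequence: R, T, D, M, Q, P, L, U, X, W, E, A, F, C, J.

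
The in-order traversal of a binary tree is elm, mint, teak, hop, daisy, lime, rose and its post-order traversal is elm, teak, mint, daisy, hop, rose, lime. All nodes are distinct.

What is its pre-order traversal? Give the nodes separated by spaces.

lime hop mint elm teak daisy rose

The last element of post-order is the root; it splits in-order into left and right subtrees.
Root lime: left subtree has 5 nodes {elm, mint, teak, hop, daisy}, right has 1 {rose}.
  Root hop: left subtree has 3 nodes {elm, mint, teak}, right has 1 {daisy}.
    Root mint: left subtree has 1 node {elm}, right has 1 {teak}.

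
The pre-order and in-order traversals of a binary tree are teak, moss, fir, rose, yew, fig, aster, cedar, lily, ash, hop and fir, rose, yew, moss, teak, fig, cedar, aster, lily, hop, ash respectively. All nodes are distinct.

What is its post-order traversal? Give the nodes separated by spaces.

yew rose fir moss cedar hop ash lily aster fig teak

The first element of pre-order is the root; it splits in-order into left and right subtrees.
Root teak: left subtree has 4 nodes {fir, rose, yew, moss}, right has 6 {fig, cedar, aster, lily, hop, ash}.
  Root moss: left subtree has 3 nodes {fir, rose, yew}, right has 0 { }.
    Root fir: left subtree has 0 nodes { }, right has 2 {rose, yew}.
      Root rose: left subtree has 0 nodes { }, right has 1 {yew}.
  Root fig: left subtree has 0 nodes { }, right has 5 {cedar, aster, lily, hop, ash}.
    Root aster: left subtree has 1 node {cedar}, right has 3 {lily, hop, ash}.
      Root lily: left subtree has 0 nodes { }, right has 2 {hop, ash}.
        Root ash: left subtree has 1 node {hop}, right has 0 { }.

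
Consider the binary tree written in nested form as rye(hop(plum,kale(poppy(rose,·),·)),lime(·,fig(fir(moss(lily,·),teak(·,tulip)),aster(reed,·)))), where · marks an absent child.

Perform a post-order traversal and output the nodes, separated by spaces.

Post-order visits the left subtree, then the right subtree, then the node.
At rye: go left to hop.
  At hop: go left to plum.
    plum is a leaf — visit plum.
  At hop: go right to kale.
    At kale: go left to poppy.
      At poppy: go left to rose.
        rose is a leaf — visit rose.
      At poppy: no right child.
      Visit poppy.
    At kale: no right child.
    Visit kale.
  Visit hop.
At rye: go right to lime.
  At lime: no left child.
  At lime: go right to fig.
    At fig: go left to fir.
      At fir: go left to moss.
        At moss: go left to lily.
          lily is a leaf — visit lily.
        At moss: no right child.
        Visit moss.
      At fir: go right to teak.
        At teak: no left child.
        At teak: go right to tulip.
          tulip is a leaf — visit tulip.
        Visit teak.
      Visit fir.
    At fig: go right to aster.
      At aster: go left to reed.
        reed is a leaf — visit reed.
      At aster: no right child.
      Visit aster.
    Visit fig.
  Visit lime.
Visit rye.

plum rose poppy kale hop lily moss tulip teak fir reed aster fig lime rye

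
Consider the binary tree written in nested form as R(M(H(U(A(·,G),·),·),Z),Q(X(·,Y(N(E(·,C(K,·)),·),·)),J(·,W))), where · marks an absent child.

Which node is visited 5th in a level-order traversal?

Level-order visits nodes level by level from the root, left to right within each level.
Level 0: R
Level 1: M, Q
Level 2: H, Z, X, J
Level 3: U, Y, W
Level 4: A, N
Level 5: G, E
Level 6: C
Level 7: K
Full level-order sequence: R, M, Q, H, Z, X, J, U, Y, W, A, N, G, E, C, K.

Z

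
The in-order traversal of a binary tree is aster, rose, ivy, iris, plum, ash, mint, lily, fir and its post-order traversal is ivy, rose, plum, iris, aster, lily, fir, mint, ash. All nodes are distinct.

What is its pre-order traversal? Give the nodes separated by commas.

The last element of post-order is the root; it splits in-order into left and right subtrees.
Root ash: left subtree has 5 nodes {aster, rose, ivy, iris, plum}, right has 3 {mint, lily, fir}.
  Root aster: left subtree has 0 nodes { }, right has 4 {rose, ivy, iris, plum}.
    Root iris: left subtree has 2 nodes {rose, ivy}, right has 1 {plum}.
      Root rose: left subtree has 0 nodes { }, right has 1 {ivy}.
  Root mint: left subtree has 0 nodes { }, right has 2 {lily, fir}.
    Root fir: left subtree has 1 node {lily}, right has 0 { }.

ash, aster, iris, rose, ivy, plum, mint, fir, lily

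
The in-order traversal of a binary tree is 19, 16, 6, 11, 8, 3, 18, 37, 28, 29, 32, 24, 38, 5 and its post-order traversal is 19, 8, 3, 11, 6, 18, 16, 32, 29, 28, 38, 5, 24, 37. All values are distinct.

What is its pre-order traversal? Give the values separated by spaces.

The last element of post-order is the root; it splits in-order into left and right subtrees.
Root 37: left subtree has 7 nodes {19, 16, 6, 11, 8, 3, 18}, right has 6 {28, 29, 32, 24, 38, 5}.
  Root 16: left subtree has 1 node {19}, right has 5 {6, 11, 8, 3, 18}.
    Root 18: left subtree has 4 nodes {6, 11, 8, 3}, right has 0 { }.
      Root 6: left subtree has 0 nodes { }, right has 3 {11, 8, 3}.
        Root 11: left subtree has 0 nodes { }, right has 2 {8, 3}.
          Root 3: left subtree has 1 node {8}, right has 0 { }.
  Root 24: left subtree has 3 nodes {28, 29, 32}, right has 2 {38, 5}.
    Root 28: left subtree has 0 nodes { }, right has 2 {29, 32}.
      Root 29: left subtree has 0 nodes { }, right has 1 {32}.
    Root 5: left subtree has 1 node {38}, right has 0 { }.

37 16 19 18 6 11 3 8 24 28 29 32 5 38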